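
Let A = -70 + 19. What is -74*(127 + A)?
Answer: -5624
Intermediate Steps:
A = -51
-74*(127 + A) = -74*(127 - 51) = -74*76 = -5624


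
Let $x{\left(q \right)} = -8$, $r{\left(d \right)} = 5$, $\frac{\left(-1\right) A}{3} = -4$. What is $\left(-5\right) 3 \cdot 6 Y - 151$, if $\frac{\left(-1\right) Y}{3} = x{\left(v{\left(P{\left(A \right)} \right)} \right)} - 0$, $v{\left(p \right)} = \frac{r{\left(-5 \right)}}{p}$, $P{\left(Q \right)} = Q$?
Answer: $-2311$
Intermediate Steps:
$A = 12$ ($A = \left(-3\right) \left(-4\right) = 12$)
$v{\left(p \right)} = \frac{5}{p}$
$Y = 24$ ($Y = - 3 \left(-8 - 0\right) = - 3 \left(-8 + 0\right) = \left(-3\right) \left(-8\right) = 24$)
$\left(-5\right) 3 \cdot 6 Y - 151 = \left(-5\right) 3 \cdot 6 \cdot 24 - 151 = \left(-15\right) 6 \cdot 24 - 151 = \left(-90\right) 24 - 151 = -2160 - 151 = -2311$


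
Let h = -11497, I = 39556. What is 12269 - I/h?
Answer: 141096249/11497 ≈ 12272.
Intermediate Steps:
12269 - I/h = 12269 - 39556/(-11497) = 12269 - 39556*(-1)/11497 = 12269 - 1*(-39556/11497) = 12269 + 39556/11497 = 141096249/11497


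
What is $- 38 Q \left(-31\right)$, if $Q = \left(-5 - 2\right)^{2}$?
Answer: $57722$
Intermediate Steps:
$Q = 49$ ($Q = \left(-7\right)^{2} = 49$)
$- 38 Q \left(-31\right) = \left(-38\right) 49 \left(-31\right) = \left(-1862\right) \left(-31\right) = 57722$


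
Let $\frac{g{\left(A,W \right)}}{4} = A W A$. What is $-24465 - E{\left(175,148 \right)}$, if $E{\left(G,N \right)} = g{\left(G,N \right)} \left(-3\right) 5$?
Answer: $271925535$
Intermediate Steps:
$g{\left(A,W \right)} = 4 W A^{2}$ ($g{\left(A,W \right)} = 4 A W A = 4 W A^{2}$)
$E{\left(G,N \right)} = - 60 N G^{2}$ ($E{\left(G,N \right)} = 4 N G^{2} \left(-3\right) 5 = - 12 N G^{2} \cdot 5 = - 60 N G^{2}$)
$-24465 - E{\left(175,148 \right)} = -24465 - \left(-60\right) 148 \cdot 175^{2} = -24465 - \left(-60\right) 148 \cdot 30625 = -24465 - -271950000 = -24465 + 271950000 = 271925535$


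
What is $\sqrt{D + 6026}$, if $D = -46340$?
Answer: $i \sqrt{40314} \approx 200.78 i$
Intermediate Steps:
$\sqrt{D + 6026} = \sqrt{-46340 + 6026} = \sqrt{-40314} = i \sqrt{40314}$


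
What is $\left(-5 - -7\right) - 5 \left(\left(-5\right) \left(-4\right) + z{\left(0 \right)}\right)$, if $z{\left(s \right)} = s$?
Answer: $-98$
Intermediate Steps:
$\left(-5 - -7\right) - 5 \left(\left(-5\right) \left(-4\right) + z{\left(0 \right)}\right) = \left(-5 - -7\right) - 5 \left(\left(-5\right) \left(-4\right) + 0\right) = \left(-5 + 7\right) - 5 \left(20 + 0\right) = 2 - 100 = -98$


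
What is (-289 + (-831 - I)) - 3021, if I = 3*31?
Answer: -4234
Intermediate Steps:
I = 93
(-289 + (-831 - I)) - 3021 = (-289 + (-831 - 1*93)) - 3021 = (-289 + (-831 - 93)) - 3021 = (-289 - 924) - 3021 = -1213 - 3021 = -4234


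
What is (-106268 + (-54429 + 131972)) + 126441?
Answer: 97716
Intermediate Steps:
(-106268 + (-54429 + 131972)) + 126441 = (-106268 + 77543) + 126441 = -28725 + 126441 = 97716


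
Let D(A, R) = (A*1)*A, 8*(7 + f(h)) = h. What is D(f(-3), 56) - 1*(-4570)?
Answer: 295961/64 ≈ 4624.4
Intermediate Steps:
f(h) = -7 + h/8
D(A, R) = A² (D(A, R) = A*A = A²)
D(f(-3), 56) - 1*(-4570) = (-7 + (⅛)*(-3))² - 1*(-4570) = (-7 - 3/8)² + 4570 = (-59/8)² + 4570 = 3481/64 + 4570 = 295961/64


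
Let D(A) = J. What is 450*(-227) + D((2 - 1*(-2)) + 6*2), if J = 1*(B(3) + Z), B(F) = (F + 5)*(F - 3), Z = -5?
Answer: -102155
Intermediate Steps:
B(F) = (-3 + F)*(5 + F) (B(F) = (5 + F)*(-3 + F) = (-3 + F)*(5 + F))
J = -5 (J = 1*((-15 + 3**2 + 2*3) - 5) = 1*((-15 + 9 + 6) - 5) = 1*(0 - 5) = 1*(-5) = -5)
D(A) = -5
450*(-227) + D((2 - 1*(-2)) + 6*2) = 450*(-227) - 5 = -102150 - 5 = -102155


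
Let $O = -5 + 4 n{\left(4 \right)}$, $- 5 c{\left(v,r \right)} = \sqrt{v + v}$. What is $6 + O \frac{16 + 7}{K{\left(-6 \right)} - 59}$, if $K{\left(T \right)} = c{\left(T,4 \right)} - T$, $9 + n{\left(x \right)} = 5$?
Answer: $\frac{1061397}{70237} - \frac{4830 i \sqrt{3}}{70237} \approx 15.112 - 0.11911 i$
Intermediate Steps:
$n{\left(x \right)} = -4$ ($n{\left(x \right)} = -9 + 5 = -4$)
$c{\left(v,r \right)} = - \frac{\sqrt{2} \sqrt{v}}{5}$ ($c{\left(v,r \right)} = - \frac{\sqrt{v + v}}{5} = - \frac{\sqrt{2 v}}{5} = - \frac{\sqrt{2} \sqrt{v}}{5}$)
$O = -21$ ($O = -5 + 4 \left(-4\right) = -5 - 16 = -21$)
$K{\left(T \right)} = - T - \frac{\sqrt{2} \sqrt{T}}{5}$ ($K{\left(T \right)} = - \frac{\sqrt{2} \sqrt{T}}{5} - T = - T - \frac{\sqrt{2} \sqrt{T}}{5}$)
$6 + O \frac{16 + 7}{K{\left(-6 \right)} - 59} = 6 - 21 \frac{16 + 7}{\left(\left(-1\right) \left(-6\right) - \frac{\sqrt{2} \sqrt{-6}}{5}\right) - 59} = 6 - 21 \frac{23}{\left(6 - \frac{\sqrt{2} i \sqrt{6}}{5}\right) - 59} = 6 - 21 \frac{23}{\left(6 - \frac{2 i \sqrt{3}}{5}\right) - 59} = 6 - 21 \frac{23}{-53 - \frac{2 i \sqrt{3}}{5}} = 6 - \frac{483}{-53 - \frac{2 i \sqrt{3}}{5}}$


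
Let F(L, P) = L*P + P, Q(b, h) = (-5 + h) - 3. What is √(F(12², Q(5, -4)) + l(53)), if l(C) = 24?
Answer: 2*I*√429 ≈ 41.425*I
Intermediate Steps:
Q(b, h) = -8 + h
F(L, P) = P + L*P
√(F(12², Q(5, -4)) + l(53)) = √((-8 - 4)*(1 + 12²) + 24) = √(-12*(1 + 144) + 24) = √(-12*145 + 24) = √(-1740 + 24) = √(-1716) = 2*I*√429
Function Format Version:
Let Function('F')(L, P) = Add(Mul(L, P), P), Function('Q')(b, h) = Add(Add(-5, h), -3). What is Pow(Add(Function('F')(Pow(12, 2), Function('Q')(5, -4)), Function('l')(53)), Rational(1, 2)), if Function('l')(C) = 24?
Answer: Mul(2, I, Pow(429, Rational(1, 2))) ≈ Mul(41.425, I)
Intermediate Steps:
Function('Q')(b, h) = Add(-8, h)
Function('F')(L, P) = Add(P, Mul(L, P))
Pow(Add(Function('F')(Pow(12, 2), Function('Q')(5, -4)), Function('l')(53)), Rational(1, 2)) = Pow(Add(Mul(Add(-8, -4), Add(1, Pow(12, 2))), 24), Rational(1, 2)) = Pow(Add(Mul(-12, Add(1, 144)), 24), Rational(1, 2)) = Pow(Add(Mul(-12, 145), 24), Rational(1, 2)) = Pow(Add(-1740, 24), Rational(1, 2)) = Pow(-1716, Rational(1, 2)) = Mul(2, I, Pow(429, Rational(1, 2)))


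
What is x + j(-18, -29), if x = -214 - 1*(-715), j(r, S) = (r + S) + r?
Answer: 436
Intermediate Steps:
j(r, S) = S + 2*r (j(r, S) = (S + r) + r = S + 2*r)
x = 501 (x = -214 + 715 = 501)
x + j(-18, -29) = 501 + (-29 + 2*(-18)) = 501 + (-29 - 36) = 501 - 65 = 436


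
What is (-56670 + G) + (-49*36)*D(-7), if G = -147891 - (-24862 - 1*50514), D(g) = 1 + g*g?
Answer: -217385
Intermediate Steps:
D(g) = 1 + g**2
G = -72515 (G = -147891 - (-24862 - 50514) = -147891 - 1*(-75376) = -147891 + 75376 = -72515)
(-56670 + G) + (-49*36)*D(-7) = (-56670 - 72515) + (-49*36)*(1 + (-7)**2) = -129185 - 1764*(1 + 49) = -129185 - 1764*50 = -129185 - 88200 = -217385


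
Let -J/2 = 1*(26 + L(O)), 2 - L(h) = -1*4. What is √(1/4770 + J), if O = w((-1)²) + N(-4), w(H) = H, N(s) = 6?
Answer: I*√161797870/1590 ≈ 8.0*I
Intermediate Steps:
O = 7 (O = (-1)² + 6 = 1 + 6 = 7)
L(h) = 6 (L(h) = 2 - (-1)*4 = 2 - 1*(-4) = 2 + 4 = 6)
J = -64 (J = -2*(26 + 6) = -2*32 = -64)
√(1/4770 + J) = √(1/4770 - 64) = √(-305279/4770) = I*√161797870/1590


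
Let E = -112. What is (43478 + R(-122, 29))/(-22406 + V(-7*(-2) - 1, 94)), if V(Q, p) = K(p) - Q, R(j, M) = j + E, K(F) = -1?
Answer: -569/295 ≈ -1.9288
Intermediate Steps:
R(j, M) = -112 + j (R(j, M) = j - 112 = -112 + j)
V(Q, p) = -1 - Q
(43478 + R(-122, 29))/(-22406 + V(-7*(-2) - 1, 94)) = (43478 + (-112 - 122))/(-22406 + (-1 - (-7*(-2) - 1))) = (43478 - 234)/(-22406 + (-1 - (14 - 1))) = 43244/(-22406 + (-1 - 1*13)) = 43244/(-22406 + (-1 - 13)) = 43244/(-22406 - 14) = 43244/(-22420) = 43244*(-1/22420) = -569/295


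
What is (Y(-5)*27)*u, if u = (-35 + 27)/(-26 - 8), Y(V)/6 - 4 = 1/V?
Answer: 12312/85 ≈ 144.85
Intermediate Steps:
Y(V) = 24 + 6/V (Y(V) = 24 + 6*(1/V) = 24 + 6/V)
u = 4/17 (u = -8/(-34) = -8*(-1/34) = 4/17 ≈ 0.23529)
(Y(-5)*27)*u = ((24 + 6/(-5))*27)*(4/17) = ((24 + 6*(-⅕))*27)*(4/17) = ((24 - 6/5)*27)*(4/17) = ((114/5)*27)*(4/17) = (3078/5)*(4/17) = 12312/85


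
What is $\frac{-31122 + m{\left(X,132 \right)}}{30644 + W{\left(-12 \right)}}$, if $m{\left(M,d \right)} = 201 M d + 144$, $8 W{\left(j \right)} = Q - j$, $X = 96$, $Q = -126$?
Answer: $\frac{10064376}{122519} \approx 82.145$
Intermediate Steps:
$W{\left(j \right)} = - \frac{63}{4} - \frac{j}{8}$ ($W{\left(j \right)} = \frac{-126 - j}{8} = - \frac{63}{4} - \frac{j}{8}$)
$m{\left(M,d \right)} = 144 + 201 M d$ ($m{\left(M,d \right)} = 201 M d + 144 = 144 + 201 M d$)
$\frac{-31122 + m{\left(X,132 \right)}}{30644 + W{\left(-12 \right)}} = \frac{-31122 + \left(144 + 201 \cdot 96 \cdot 132\right)}{30644 - \frac{57}{4}} = \frac{-31122 + \left(144 + 2547072\right)}{30644 + \left(- \frac{63}{4} + \frac{3}{2}\right)} = \frac{-31122 + 2547216}{30644 - \frac{57}{4}} = \frac{2516094}{\frac{122519}{4}} = 2516094 \cdot \frac{4}{122519} = \frac{10064376}{122519}$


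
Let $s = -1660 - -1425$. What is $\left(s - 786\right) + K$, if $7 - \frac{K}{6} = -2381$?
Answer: $13307$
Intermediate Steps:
$K = 14328$ ($K = 42 - -14286 = 42 + 14286 = 14328$)
$s = -235$ ($s = -1660 + 1425 = -235$)
$\left(s - 786\right) + K = \left(-235 - 786\right) + 14328 = -1021 + 14328 = 13307$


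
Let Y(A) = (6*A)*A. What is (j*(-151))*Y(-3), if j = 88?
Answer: -717552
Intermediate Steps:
Y(A) = 6*A²
(j*(-151))*Y(-3) = (88*(-151))*(6*(-3)²) = -79728*9 = -13288*54 = -717552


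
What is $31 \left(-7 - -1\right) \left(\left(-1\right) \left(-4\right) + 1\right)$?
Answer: $-930$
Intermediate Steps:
$31 \left(-7 - -1\right) \left(\left(-1\right) \left(-4\right) + 1\right) = 31 \left(-7 + 1\right) \left(4 + 1\right) = 31 \left(-6\right) 5 = \left(-186\right) 5 = -930$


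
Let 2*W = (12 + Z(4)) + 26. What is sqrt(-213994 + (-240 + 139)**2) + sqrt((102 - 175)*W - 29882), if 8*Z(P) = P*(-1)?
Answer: I*(sqrt(203793) + sqrt(125003)/2) ≈ 628.21*I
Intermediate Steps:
Z(P) = -P/8 (Z(P) = (P*(-1))/8 = (-P)/8 = -P/8)
W = 75/4 (W = ((12 - 1/8*4) + 26)/2 = ((12 - 1/2) + 26)/2 = (23/2 + 26)/2 = (1/2)*(75/2) = 75/4 ≈ 18.750)
sqrt(-213994 + (-240 + 139)**2) + sqrt((102 - 175)*W - 29882) = sqrt(-213994 + (-240 + 139)**2) + sqrt((102 - 175)*(75/4) - 29882) = sqrt(-213994 + (-101)**2) + sqrt(-73*75/4 - 29882) = sqrt(-213994 + 10201) + sqrt(-5475/4 - 29882) = sqrt(-203793) + sqrt(-125003/4) = I*sqrt(203793) + I*sqrt(125003)/2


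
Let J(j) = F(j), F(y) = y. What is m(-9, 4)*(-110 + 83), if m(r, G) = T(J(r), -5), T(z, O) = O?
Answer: 135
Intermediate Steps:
J(j) = j
m(r, G) = -5
m(-9, 4)*(-110 + 83) = -5*(-110 + 83) = -5*(-27) = 135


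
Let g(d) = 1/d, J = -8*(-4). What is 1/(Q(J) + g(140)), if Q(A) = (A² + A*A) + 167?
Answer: 140/310101 ≈ 0.00045147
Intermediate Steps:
J = 32
Q(A) = 167 + 2*A² (Q(A) = (A² + A²) + 167 = 2*A² + 167 = 167 + 2*A²)
1/(Q(J) + g(140)) = 1/((167 + 2*32²) + 1/140) = 1/((167 + 2*1024) + 1/140) = 1/((167 + 2048) + 1/140) = 1/(2215 + 1/140) = 1/(310101/140) = 140/310101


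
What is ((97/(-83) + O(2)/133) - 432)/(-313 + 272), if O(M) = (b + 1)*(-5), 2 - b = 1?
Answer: 4782579/452599 ≈ 10.567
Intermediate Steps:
b = 1 (b = 2 - 1*1 = 2 - 1 = 1)
O(M) = -10 (O(M) = (1 + 1)*(-5) = 2*(-5) = -10)
((97/(-83) + O(2)/133) - 432)/(-313 + 272) = ((97/(-83) - 10/133) - 432)/(-313 + 272) = ((97*(-1/83) - 10*1/133) - 432)/(-41) = ((-97/83 - 10/133) - 432)*(-1/41) = (-13731/11039 - 432)*(-1/41) = -4782579/11039*(-1/41) = 4782579/452599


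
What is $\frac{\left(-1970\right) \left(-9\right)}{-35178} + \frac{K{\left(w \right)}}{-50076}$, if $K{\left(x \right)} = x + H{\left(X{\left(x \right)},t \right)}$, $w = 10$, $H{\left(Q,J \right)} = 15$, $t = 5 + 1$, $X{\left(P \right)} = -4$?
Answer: $- \frac{11393935}{22584276} \approx -0.50451$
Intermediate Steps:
$t = 6$
$K{\left(x \right)} = 15 + x$ ($K{\left(x \right)} = x + 15 = 15 + x$)
$\frac{\left(-1970\right) \left(-9\right)}{-35178} + \frac{K{\left(w \right)}}{-50076} = \frac{\left(-1970\right) \left(-9\right)}{-35178} + \frac{15 + 10}{-50076} = 17730 \left(- \frac{1}{35178}\right) + 25 \left(- \frac{1}{50076}\right) = - \frac{2955}{5863} - \frac{25}{50076} = - \frac{11393935}{22584276}$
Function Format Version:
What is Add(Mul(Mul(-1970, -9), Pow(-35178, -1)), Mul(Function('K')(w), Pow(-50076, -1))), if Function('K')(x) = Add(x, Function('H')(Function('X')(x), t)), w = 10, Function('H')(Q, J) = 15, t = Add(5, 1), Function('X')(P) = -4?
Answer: Rational(-11393935, 22584276) ≈ -0.50451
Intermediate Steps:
t = 6
Function('K')(x) = Add(15, x) (Function('K')(x) = Add(x, 15) = Add(15, x))
Add(Mul(Mul(-1970, -9), Pow(-35178, -1)), Mul(Function('K')(w), Pow(-50076, -1))) = Add(Mul(Mul(-1970, -9), Pow(-35178, -1)), Mul(Add(15, 10), Pow(-50076, -1))) = Add(Mul(17730, Rational(-1, 35178)), Mul(25, Rational(-1, 50076))) = Add(Rational(-2955, 5863), Rational(-25, 50076)) = Rational(-11393935, 22584276)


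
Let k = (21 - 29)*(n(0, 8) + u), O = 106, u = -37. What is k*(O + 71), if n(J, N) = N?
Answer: 41064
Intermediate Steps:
k = 232 (k = (21 - 29)*(8 - 37) = -8*(-29) = 232)
k*(O + 71) = 232*(106 + 71) = 232*177 = 41064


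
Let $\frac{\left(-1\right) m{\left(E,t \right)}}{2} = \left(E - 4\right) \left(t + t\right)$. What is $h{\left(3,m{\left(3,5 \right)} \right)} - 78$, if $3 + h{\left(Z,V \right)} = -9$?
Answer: $-90$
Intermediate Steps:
$m{\left(E,t \right)} = - 4 t \left(-4 + E\right)$ ($m{\left(E,t \right)} = - 2 \left(E - 4\right) \left(t + t\right) = - 2 \left(-4 + E\right) 2 t = - 2 \cdot 2 t \left(-4 + E\right) = - 4 t \left(-4 + E\right)$)
$h{\left(Z,V \right)} = -12$ ($h{\left(Z,V \right)} = -3 - 9 = -12$)
$h{\left(3,m{\left(3,5 \right)} \right)} - 78 = -12 - 78 = -90$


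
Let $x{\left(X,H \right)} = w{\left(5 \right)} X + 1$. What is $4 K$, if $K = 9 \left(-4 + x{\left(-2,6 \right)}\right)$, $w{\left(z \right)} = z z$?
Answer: $-1908$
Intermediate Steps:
$w{\left(z \right)} = z^{2}$
$x{\left(X,H \right)} = 1 + 25 X$ ($x{\left(X,H \right)} = 5^{2} X + 1 = 25 X + 1 = 1 + 25 X$)
$K = -477$ ($K = 9 \left(-4 + \left(1 + 25 \left(-2\right)\right)\right) = 9 \left(-4 + \left(1 - 50\right)\right) = 9 \left(-4 - 49\right) = 9 \left(-53\right) = -477$)
$4 K = 4 \left(-477\right) = -1908$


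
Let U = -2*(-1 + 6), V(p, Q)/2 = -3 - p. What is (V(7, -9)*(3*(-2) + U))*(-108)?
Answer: -34560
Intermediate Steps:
V(p, Q) = -6 - 2*p (V(p, Q) = 2*(-3 - p) = -6 - 2*p)
U = -10 (U = -2*5 = -10)
(V(7, -9)*(3*(-2) + U))*(-108) = ((-6 - 2*7)*(3*(-2) - 10))*(-108) = ((-6 - 14)*(-6 - 10))*(-108) = -20*(-16)*(-108) = 320*(-108) = -34560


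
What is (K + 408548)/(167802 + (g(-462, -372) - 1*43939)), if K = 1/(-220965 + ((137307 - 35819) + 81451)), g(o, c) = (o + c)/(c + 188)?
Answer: 714630527362/216668592569 ≈ 3.2983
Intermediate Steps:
g(o, c) = (c + o)/(188 + c)
K = -1/38026 (K = 1/(-220965 + (101488 + 81451)) = 1/(-220965 + 182939) = 1/(-38026) = -1/38026 ≈ -2.6298e-5)
(K + 408548)/(167802 + (g(-462, -372) - 1*43939)) = (-1/38026 + 408548)/(167802 + ((-372 - 462)/(188 - 372) - 1*43939)) = 15535446247/(38026*(167802 + (-834/(-184) - 43939))) = 15535446247/(38026*(167802 + (-1/184*(-834) - 43939))) = 15535446247/(38026*(167802 + (417/92 - 43939))) = 15535446247/(38026*(167802 - 4041971/92)) = 15535446247/(38026*(11395813/92)) = (15535446247/38026)*(92/11395813) = 714630527362/216668592569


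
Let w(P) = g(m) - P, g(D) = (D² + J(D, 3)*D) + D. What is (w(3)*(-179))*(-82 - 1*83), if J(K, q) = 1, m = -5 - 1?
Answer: 620235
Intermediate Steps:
m = -6
g(D) = D² + 2*D (g(D) = (D² + 1*D) + D = (D² + D) + D = (D + D²) + D = D² + 2*D)
w(P) = 24 - P (w(P) = -6*(2 - 6) - P = -6*(-4) - P = 24 - P)
(w(3)*(-179))*(-82 - 1*83) = ((24 - 1*3)*(-179))*(-82 - 1*83) = ((24 - 3)*(-179))*(-82 - 83) = (21*(-179))*(-165) = -3759*(-165) = 620235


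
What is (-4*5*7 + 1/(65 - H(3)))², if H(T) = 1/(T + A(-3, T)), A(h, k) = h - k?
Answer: 752788969/38416 ≈ 19596.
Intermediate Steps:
H(T) = -⅓ (H(T) = 1/(T + (-3 - T)) = 1/(-3) = -⅓)
(-4*5*7 + 1/(65 - H(3)))² = (-4*5*7 + 1/(65 - 1*(-⅓)))² = (-20*7 + 1/(65 + ⅓))² = (-140 + 1/(196/3))² = (-140 + 3/196)² = (-27437/196)² = 752788969/38416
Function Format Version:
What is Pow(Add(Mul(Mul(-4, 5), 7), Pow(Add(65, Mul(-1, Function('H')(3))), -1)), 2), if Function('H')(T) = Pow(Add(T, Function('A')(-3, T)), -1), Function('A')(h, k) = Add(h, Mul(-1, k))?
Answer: Rational(752788969, 38416) ≈ 19596.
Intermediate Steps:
Function('H')(T) = Rational(-1, 3) (Function('H')(T) = Pow(Add(T, Add(-3, Mul(-1, T))), -1) = Pow(-3, -1) = Rational(-1, 3))
Pow(Add(Mul(Mul(-4, 5), 7), Pow(Add(65, Mul(-1, Function('H')(3))), -1)), 2) = Pow(Add(Mul(Mul(-4, 5), 7), Pow(Add(65, Mul(-1, Rational(-1, 3))), -1)), 2) = Pow(Add(Mul(-20, 7), Pow(Add(65, Rational(1, 3)), -1)), 2) = Pow(Add(-140, Pow(Rational(196, 3), -1)), 2) = Pow(Add(-140, Rational(3, 196)), 2) = Pow(Rational(-27437, 196), 2) = Rational(752788969, 38416)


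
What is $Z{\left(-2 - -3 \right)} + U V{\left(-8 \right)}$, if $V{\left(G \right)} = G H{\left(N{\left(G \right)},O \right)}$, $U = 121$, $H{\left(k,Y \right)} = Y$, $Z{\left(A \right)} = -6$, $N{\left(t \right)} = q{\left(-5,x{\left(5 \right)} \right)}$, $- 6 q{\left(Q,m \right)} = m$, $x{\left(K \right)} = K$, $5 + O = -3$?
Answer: $7738$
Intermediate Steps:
$O = -8$ ($O = -5 - 3 = -8$)
$q{\left(Q,m \right)} = - \frac{m}{6}$
$N{\left(t \right)} = - \frac{5}{6}$ ($N{\left(t \right)} = \left(- \frac{1}{6}\right) 5 = - \frac{5}{6}$)
$V{\left(G \right)} = - 8 G$ ($V{\left(G \right)} = G \left(-8\right) = - 8 G$)
$Z{\left(-2 - -3 \right)} + U V{\left(-8 \right)} = -6 + 121 \left(\left(-8\right) \left(-8\right)\right) = -6 + 121 \cdot 64 = -6 + 7744 = 7738$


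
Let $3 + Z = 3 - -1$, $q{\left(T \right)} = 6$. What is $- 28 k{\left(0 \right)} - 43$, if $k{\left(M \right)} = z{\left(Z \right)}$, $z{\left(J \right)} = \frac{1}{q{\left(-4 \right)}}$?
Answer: $- \frac{143}{3} \approx -47.667$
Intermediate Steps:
$Z = 1$ ($Z = -3 + \left(3 - -1\right) = -3 + \left(3 + 1\right) = -3 + 4 = 1$)
$z{\left(J \right)} = \frac{1}{6}$
$k{\left(M \right)} = \frac{1}{6}$
$- 28 k{\left(0 \right)} - 43 = \left(-28\right) \frac{1}{6} - 43 = - \frac{14}{3} - 43 = - \frac{143}{3}$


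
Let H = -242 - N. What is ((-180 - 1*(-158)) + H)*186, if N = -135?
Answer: -23994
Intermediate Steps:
H = -107 (H = -242 - 1*(-135) = -242 + 135 = -107)
((-180 - 1*(-158)) + H)*186 = ((-180 - 1*(-158)) - 107)*186 = ((-180 + 158) - 107)*186 = (-22 - 107)*186 = -129*186 = -23994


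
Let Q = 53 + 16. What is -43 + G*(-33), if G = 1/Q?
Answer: -1000/23 ≈ -43.478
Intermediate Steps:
Q = 69
G = 1/69 ≈ 0.014493
-43 + G*(-33) = -43 + (1/69)*(-33) = -43 - 11/23 = -1000/23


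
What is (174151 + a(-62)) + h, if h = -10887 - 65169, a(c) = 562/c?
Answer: 3040664/31 ≈ 98086.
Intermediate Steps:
h = -76056
(174151 + a(-62)) + h = (174151 + 562/(-62)) - 76056 = (174151 + 562*(-1/62)) - 76056 = (174151 - 281/31) - 76056 = 5398400/31 - 76056 = 3040664/31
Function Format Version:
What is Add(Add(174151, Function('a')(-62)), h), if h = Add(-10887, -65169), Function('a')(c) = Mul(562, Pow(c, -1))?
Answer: Rational(3040664, 31) ≈ 98086.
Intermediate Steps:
h = -76056
Add(Add(174151, Function('a')(-62)), h) = Add(Add(174151, Mul(562, Pow(-62, -1))), -76056) = Add(Add(174151, Mul(562, Rational(-1, 62))), -76056) = Add(Add(174151, Rational(-281, 31)), -76056) = Add(Rational(5398400, 31), -76056) = Rational(3040664, 31)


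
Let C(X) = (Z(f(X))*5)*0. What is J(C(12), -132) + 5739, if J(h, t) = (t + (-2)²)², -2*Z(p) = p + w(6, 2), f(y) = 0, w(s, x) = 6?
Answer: 22123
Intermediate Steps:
Z(p) = -3 - p/2 (Z(p) = -(p + 6)/2 = -(6 + p)/2 = -3 - p/2)
C(X) = 0 (C(X) = ((-3 - ½*0)*5)*0 = ((-3 + 0)*5)*0 = -3*5*0 = -15*0 = 0)
J(h, t) = (4 + t)² (J(h, t) = (t + 4)² = (4 + t)²)
J(C(12), -132) + 5739 = (4 - 132)² + 5739 = (-128)² + 5739 = 16384 + 5739 = 22123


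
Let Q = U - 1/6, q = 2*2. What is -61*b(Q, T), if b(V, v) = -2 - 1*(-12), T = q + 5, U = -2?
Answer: -610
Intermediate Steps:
q = 4
T = 9 (T = 4 + 5 = 9)
Q = -13/6 (Q = -2 - 1/6 = -2 - 1*⅙ = -2 - ⅙ = -13/6 ≈ -2.1667)
b(V, v) = 10 (b(V, v) = -2 + 12 = 10)
-61*b(Q, T) = -61*10 = -610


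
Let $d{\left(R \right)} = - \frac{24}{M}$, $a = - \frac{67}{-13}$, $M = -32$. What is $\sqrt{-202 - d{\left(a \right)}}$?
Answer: $\frac{i \sqrt{811}}{2} \approx 14.239 i$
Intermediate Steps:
$a = \frac{67}{13}$ ($a = \left(-67\right) \left(- \frac{1}{13}\right) = \frac{67}{13} \approx 5.1538$)
$d{\left(R \right)} = \frac{3}{4}$ ($d{\left(R \right)} = - \frac{24}{-32} = \left(-24\right) \left(- \frac{1}{32}\right) = \frac{3}{4}$)
$\sqrt{-202 - d{\left(a \right)}} = \sqrt{-202 - \frac{3}{4}} = \sqrt{- \frac{811}{4}} = \frac{i \sqrt{811}}{2}$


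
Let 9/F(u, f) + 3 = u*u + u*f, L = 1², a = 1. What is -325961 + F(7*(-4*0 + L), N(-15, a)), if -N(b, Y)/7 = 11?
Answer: -160698782/493 ≈ -3.2596e+5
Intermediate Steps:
N(b, Y) = -77 (N(b, Y) = -7*11 = -77)
L = 1
F(u, f) = 9/(-3 + u² + f*u) (F(u, f) = 9/(-3 + (u*u + u*f)) = 9/(-3 + (u² + f*u)) = 9/(-3 + u² + f*u))
-325961 + F(7*(-4*0 + L), N(-15, a)) = -325961 + 9/(-3 + (7*(-4*0 + 1))² - 539*(-4*0 + 1)) = -325961 + 9/(-3 + (7*(0 + 1))² - 539*(0 + 1)) = -325961 + 9/(-3 + (7*1)² - 539) = -325961 + 9/(-3 + 7² - 77*7) = -325961 + 9/(-3 + 49 - 539) = -325961 + 9/(-493) = -325961 + 9*(-1/493) = -325961 - 9/493 = -160698782/493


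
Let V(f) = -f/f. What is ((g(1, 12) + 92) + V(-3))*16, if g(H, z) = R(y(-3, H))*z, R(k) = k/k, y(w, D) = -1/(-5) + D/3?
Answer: 1648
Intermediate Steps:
y(w, D) = 1/5 + D/3 (y(w, D) = -1*(-1/5) + D*(1/3) = 1/5 + D/3)
R(k) = 1
V(f) = -1 (V(f) = -1*1 = -1)
g(H, z) = z (g(H, z) = 1*z = z)
((g(1, 12) + 92) + V(-3))*16 = ((12 + 92) - 1)*16 = (104 - 1)*16 = 103*16 = 1648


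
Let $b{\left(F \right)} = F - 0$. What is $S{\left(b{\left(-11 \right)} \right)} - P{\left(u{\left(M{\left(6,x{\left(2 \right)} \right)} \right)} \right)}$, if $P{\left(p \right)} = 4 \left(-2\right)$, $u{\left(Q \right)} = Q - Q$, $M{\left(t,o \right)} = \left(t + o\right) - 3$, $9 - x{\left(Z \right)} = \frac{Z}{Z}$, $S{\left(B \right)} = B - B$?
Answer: $8$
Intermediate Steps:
$b{\left(F \right)} = F$ ($b{\left(F \right)} = F + 0 = F$)
$S{\left(B \right)} = 0$
$x{\left(Z \right)} = 8$ ($x{\left(Z \right)} = 9 - \frac{Z}{Z} = 9 - 1 = 8$)
$M{\left(t,o \right)} = -3 + o + t$ ($M{\left(t,o \right)} = \left(o + t\right) - 3 = -3 + o + t$)
$u{\left(Q \right)} = 0$
$P{\left(p \right)} = -8$
$S{\left(b{\left(-11 \right)} \right)} - P{\left(u{\left(M{\left(6,x{\left(2 \right)} \right)} \right)} \right)} = 0 - -8 = 0 + 8 = 8$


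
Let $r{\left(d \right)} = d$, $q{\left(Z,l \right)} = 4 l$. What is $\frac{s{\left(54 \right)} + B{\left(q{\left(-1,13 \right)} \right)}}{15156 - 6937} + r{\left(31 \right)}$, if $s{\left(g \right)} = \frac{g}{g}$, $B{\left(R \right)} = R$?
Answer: $\frac{254842}{8219} \approx 31.006$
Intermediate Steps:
$s{\left(g \right)} = 1$
$\frac{s{\left(54 \right)} + B{\left(q{\left(-1,13 \right)} \right)}}{15156 - 6937} + r{\left(31 \right)} = \frac{1 + 4 \cdot 13}{15156 - 6937} + 31 = \frac{1 + 52}{8219} + 31 = 53 \cdot \frac{1}{8219} + 31 = \frac{53}{8219} + 31 = \frac{254842}{8219}$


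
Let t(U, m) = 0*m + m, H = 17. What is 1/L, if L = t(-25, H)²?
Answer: 1/289 ≈ 0.0034602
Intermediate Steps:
t(U, m) = m (t(U, m) = 0 + m = m)
L = 289 (L = 17² = 289)
1/L = 1/289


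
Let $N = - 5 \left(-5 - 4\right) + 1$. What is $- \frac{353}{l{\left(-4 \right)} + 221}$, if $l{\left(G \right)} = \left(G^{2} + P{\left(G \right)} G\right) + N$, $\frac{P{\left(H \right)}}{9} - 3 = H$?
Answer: $- \frac{353}{319} \approx -1.1066$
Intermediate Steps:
$P{\left(H \right)} = 27 + 9 H$
$N = 46$ ($N = \left(-5\right) \left(-9\right) + 1 = 45 + 1 = 46$)
$l{\left(G \right)} = 46 + G^{2} + G \left(27 + 9 G\right)$ ($l{\left(G \right)} = \left(G^{2} + \left(27 + 9 G\right) G\right) + 46 = \left(G^{2} + G \left(27 + 9 G\right)\right) + 46 = 46 + G^{2} + G \left(27 + 9 G\right)$)
$- \frac{353}{l{\left(-4 \right)} + 221} = - \frac{353}{\left(46 + 10 \left(-4\right)^{2} + 27 \left(-4\right)\right) + 221} = - \frac{353}{\left(46 + 10 \cdot 16 - 108\right) + 221} = - \frac{353}{\left(46 + 160 - 108\right) + 221} = - \frac{353}{98 + 221} = - \frac{353}{319}$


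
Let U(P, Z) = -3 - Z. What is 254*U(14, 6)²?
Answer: 20574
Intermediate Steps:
254*U(14, 6)² = 254*(-3 - 1*6)² = 254*(-3 - 6)² = 254*(-9)² = 254*81 = 20574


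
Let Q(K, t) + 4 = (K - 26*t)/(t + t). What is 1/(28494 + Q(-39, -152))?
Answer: 304/8657047 ≈ 3.5116e-5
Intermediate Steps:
Q(K, t) = -4 + (K - 26*t)/(2*t) (Q(K, t) = -4 + (K - 26*t)/(t + t) = -4 + (K - 26*t)/((2*t)) = -4 + (K - 26*t)*(1/(2*t)) = -4 + (K - 26*t)/(2*t))
1/(28494 + Q(-39, -152)) = 1/(28494 + (-17 + (½)*(-39)/(-152))) = 1/(28494 + (-17 + (½)*(-39)*(-1/152))) = 1/(28494 + (-17 + 39/304)) = 1/(28494 - 5129/304) = 1/(8657047/304) = 304/8657047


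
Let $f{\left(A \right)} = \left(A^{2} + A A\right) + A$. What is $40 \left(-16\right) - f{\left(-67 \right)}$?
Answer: $-9551$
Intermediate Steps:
$f{\left(A \right)} = A + 2 A^{2}$ ($f{\left(A \right)} = \left(A^{2} + A^{2}\right) + A = 2 A^{2} + A = A + 2 A^{2}$)
$40 \left(-16\right) - f{\left(-67 \right)} = 40 \left(-16\right) - - 67 \left(1 + 2 \left(-67\right)\right) = -640 - - 67 \left(1 - 134\right) = -640 - \left(-67\right) \left(-133\right) = -640 - 8911 = -9551$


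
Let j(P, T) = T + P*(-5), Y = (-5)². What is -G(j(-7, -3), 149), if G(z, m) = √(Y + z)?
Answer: -√57 ≈ -7.5498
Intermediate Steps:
Y = 25
j(P, T) = T - 5*P
G(z, m) = √(25 + z)
-G(j(-7, -3), 149) = -√(25 + (-3 - 5*(-7))) = -√(25 + (-3 + 35)) = -√(25 + 32) = -√57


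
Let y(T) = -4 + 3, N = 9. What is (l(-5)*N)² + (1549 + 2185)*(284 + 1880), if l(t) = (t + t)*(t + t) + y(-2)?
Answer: 8874257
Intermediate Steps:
y(T) = -1
l(t) = -1 + 4*t² (l(t) = (t + t)*(t + t) - 1 = (2*t)*(2*t) - 1 = 4*t² - 1 = -1 + 4*t²)
(l(-5)*N)² + (1549 + 2185)*(284 + 1880) = ((-1 + 4*(-5)²)*9)² + (1549 + 2185)*(284 + 1880) = ((-1 + 4*25)*9)² + 3734*2164 = ((-1 + 100)*9)² + 8080376 = (99*9)² + 8080376 = 891² + 8080376 = 793881 + 8080376 = 8874257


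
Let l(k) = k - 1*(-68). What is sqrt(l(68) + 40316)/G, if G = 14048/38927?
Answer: 38927*sqrt(10113)/7024 ≈ 557.32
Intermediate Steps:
l(k) = 68 + k (l(k) = k + 68 = 68 + k)
G = 14048/38927 (G = 14048*(1/38927) = 14048/38927 ≈ 0.36088)
sqrt(l(68) + 40316)/G = sqrt((68 + 68) + 40316)/(14048/38927) = sqrt(136 + 40316)*(38927/14048) = sqrt(40452)*(38927/14048) = (2*sqrt(10113))*(38927/14048) = 38927*sqrt(10113)/7024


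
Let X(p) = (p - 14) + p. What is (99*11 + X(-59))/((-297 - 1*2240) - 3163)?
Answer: -319/1900 ≈ -0.16789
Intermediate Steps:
X(p) = -14 + 2*p (X(p) = (-14 + p) + p = -14 + 2*p)
(99*11 + X(-59))/((-297 - 1*2240) - 3163) = (99*11 + (-14 + 2*(-59)))/((-297 - 1*2240) - 3163) = (1089 + (-14 - 118))/((-297 - 2240) - 3163) = (1089 - 132)/(-2537 - 3163) = 957/(-5700) = 957*(-1/5700) = -319/1900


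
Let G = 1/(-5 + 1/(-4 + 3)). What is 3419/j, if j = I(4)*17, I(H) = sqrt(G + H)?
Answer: 3419*sqrt(138)/391 ≈ 102.72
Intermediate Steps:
G = -1/6 (G = 1/(-5 + 1/(-1)) = 1/(-5 - 1) = 1/(-6) = -1/6 ≈ -0.16667)
I(H) = sqrt(-1/6 + H)
j = 17*sqrt(138)/6 (j = (sqrt(-6 + 36*4)/6)*17 = (sqrt(-6 + 144)/6)*17 = (sqrt(138)/6)*17 = 17*sqrt(138)/6 ≈ 33.284)
3419/j = 3419/((17*sqrt(138)/6)) = 3419*(sqrt(138)/391) = 3419*sqrt(138)/391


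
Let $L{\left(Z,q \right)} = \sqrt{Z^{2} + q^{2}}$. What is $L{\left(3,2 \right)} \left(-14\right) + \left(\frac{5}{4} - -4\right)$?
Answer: $\frac{21}{4} - 14 \sqrt{13} \approx -45.228$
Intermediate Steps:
$L{\left(3,2 \right)} \left(-14\right) + \left(\frac{5}{4} - -4\right) = \sqrt{3^{2} + 2^{2}} \left(-14\right) + \left(\frac{5}{4} - -4\right) = \sqrt{9 + 4} \left(-14\right) + \left(5 \cdot \frac{1}{4} + 4\right) = \sqrt{13} \left(-14\right) + \left(\frac{5}{4} + 4\right) = - 14 \sqrt{13} + \frac{21}{4} = \frac{21}{4} - 14 \sqrt{13}$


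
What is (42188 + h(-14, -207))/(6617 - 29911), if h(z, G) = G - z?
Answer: -41995/23294 ≈ -1.8028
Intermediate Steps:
(42188 + h(-14, -207))/(6617 - 29911) = (42188 + (-207 - 1*(-14)))/(6617 - 29911) = (42188 + (-207 + 14))/(-23294) = (42188 - 193)*(-1/23294) = 41995*(-1/23294) = -41995/23294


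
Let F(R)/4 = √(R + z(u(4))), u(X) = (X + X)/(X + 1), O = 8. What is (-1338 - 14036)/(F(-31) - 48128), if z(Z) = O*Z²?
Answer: 1156124800/3619225863 + 38435*I*√263/7238451726 ≈ 0.31944 + 8.6111e-5*I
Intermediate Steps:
u(X) = 2*X/(1 + X) (u(X) = (2*X)/(1 + X) = 2*X/(1 + X))
z(Z) = 8*Z²
F(R) = 4*√(512/25 + R) (F(R) = 4*√(R + 8*(2*4/(1 + 4))²) = 4*√(R + 8*(2*4/5)²) = 4*√(R + 8*(2*4*(⅕))²) = 4*√(R + 8*(8/5)²) = 4*√(R + 8*(64/25)) = 4*√(R + 512/25) = 4*√(512/25 + R))
(-1338 - 14036)/(F(-31) - 48128) = (-1338 - 14036)/(4*√(512 + 25*(-31))/5 - 48128) = -15374/(4*√(512 - 775)/5 - 48128) = -15374/(4*√(-263)/5 - 48128) = -15374/(4*(I*√263)/5 - 48128) = -15374/(4*I*√263/5 - 48128) = -15374/(-48128 + 4*I*√263/5)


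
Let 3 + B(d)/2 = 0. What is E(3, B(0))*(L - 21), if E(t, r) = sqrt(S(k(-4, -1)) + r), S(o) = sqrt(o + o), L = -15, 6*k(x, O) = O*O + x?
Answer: -36*sqrt(-6 + I) ≈ -7.3233 - 88.485*I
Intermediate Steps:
B(d) = -6 (B(d) = -6 + 2*0 = -6 + 0 = -6)
k(x, O) = x/6 + O**2/6 (k(x, O) = (O*O + x)/6 = (O**2 + x)/6 = (x + O**2)/6 = x/6 + O**2/6)
S(o) = sqrt(2)*sqrt(o) (S(o) = sqrt(2*o) = sqrt(2)*sqrt(o))
E(t, r) = sqrt(I + r) (E(t, r) = sqrt(sqrt(2)*sqrt((1/6)*(-4) + (1/6)*(-1)**2) + r) = sqrt(sqrt(2)*sqrt(-2/3 + (1/6)*1) + r) = sqrt(sqrt(2)*sqrt(-2/3 + 1/6) + r) = sqrt(sqrt(2)*sqrt(-1/2) + r) = sqrt(sqrt(2)*(I*sqrt(2)/2) + r) = sqrt(I + r))
E(3, B(0))*(L - 21) = sqrt(I - 6)*(-15 - 21) = sqrt(-6 + I)*(-36) = -36*sqrt(-6 + I)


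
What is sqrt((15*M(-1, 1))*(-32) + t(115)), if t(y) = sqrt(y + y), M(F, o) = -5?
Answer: sqrt(2400 + sqrt(230)) ≈ 49.144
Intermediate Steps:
t(y) = sqrt(2)*sqrt(y) (t(y) = sqrt(2*y) = sqrt(2)*sqrt(y))
sqrt((15*M(-1, 1))*(-32) + t(115)) = sqrt((15*(-5))*(-32) + sqrt(2)*sqrt(115)) = sqrt(-75*(-32) + sqrt(230)) = sqrt(2400 + sqrt(230))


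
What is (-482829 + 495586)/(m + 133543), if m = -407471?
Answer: -12757/273928 ≈ -0.046571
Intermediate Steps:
(-482829 + 495586)/(m + 133543) = (-482829 + 495586)/(-407471 + 133543) = 12757/(-273928) = 12757*(-1/273928) = -12757/273928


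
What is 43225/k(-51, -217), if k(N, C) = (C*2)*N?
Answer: 6175/3162 ≈ 1.9529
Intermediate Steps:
k(N, C) = 2*C*N (k(N, C) = (2*C)*N = 2*C*N)
43225/k(-51, -217) = 43225/((2*(-217)*(-51))) = 43225/22134 = 43225*(1/22134) = 6175/3162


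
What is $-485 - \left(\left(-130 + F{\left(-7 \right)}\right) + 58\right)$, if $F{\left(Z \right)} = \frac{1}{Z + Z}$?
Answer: $- \frac{5781}{14} \approx -412.93$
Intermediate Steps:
$F{\left(Z \right)} = \frac{1}{2 Z}$
$-485 - \left(\left(-130 + F{\left(-7 \right)}\right) + 58\right) = -485 - \left(\left(-130 + \frac{1}{2 \left(-7\right)}\right) + 58\right) = -485 - \left(\left(-130 + \frac{1}{2} \left(- \frac{1}{7}\right)\right) + 58\right) = -485 - \left(\left(-130 - \frac{1}{14}\right) + 58\right) = -485 - \left(- \frac{1821}{14} + 58\right) = -485 - - \frac{1009}{14} = -485 + \frac{1009}{14} = - \frac{5781}{14}$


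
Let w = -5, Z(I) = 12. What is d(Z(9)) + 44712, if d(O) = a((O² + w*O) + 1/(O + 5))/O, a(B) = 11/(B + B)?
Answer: 1533442939/34296 ≈ 44712.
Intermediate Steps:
a(B) = 11/(2*B) (a(B) = 11/((2*B)) = 11*(1/(2*B)) = 11/(2*B))
d(O) = 11/(2*O*(O² + 1/(5 + O) - 5*O)) (d(O) = (11/(2*((O² - 5*O) + 1/(O + 5))))/O = (11/(2*((O² - 5*O) + 1/(5 + O))))/O = (11/(2*(O² + 1/(5 + O) - 5*O)))/O = 11/(2*O*(O² + 1/(5 + O) - 5*O)))
d(Z(9)) + 44712 = (11/2)*(5 + 12)/(12*(1 + 12³ - 25*12)) + 44712 = (11/2)*(1/12)*17/(1 + 1728 - 300) + 44712 = (11/2)*(1/12)*17/1429 + 44712 = (11/2)*(1/12)*(1/1429)*17 + 44712 = 187/34296 + 44712 = 1533442939/34296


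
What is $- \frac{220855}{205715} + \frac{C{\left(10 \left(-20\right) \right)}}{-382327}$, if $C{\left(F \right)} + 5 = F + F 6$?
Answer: $- \frac{16829960002}{15730079761} \approx -1.0699$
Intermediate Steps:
$C{\left(F \right)} = -5 + 7 F$ ($C{\left(F \right)} = -5 + \left(F + F 6\right) = -5 + \left(F + 6 F\right) = -5 + 7 F$)
$- \frac{220855}{205715} + \frac{C{\left(10 \left(-20\right) \right)}}{-382327} = - \frac{220855}{205715} + \frac{-5 + 7 \cdot 10 \left(-20\right)}{-382327} = \left(-220855\right) \frac{1}{205715} + \left(-5 + 7 \left(-200\right)\right) \left(- \frac{1}{382327}\right) = - \frac{44171}{41143} + \left(-5 - 1400\right) \left(- \frac{1}{382327}\right) = - \frac{44171}{41143} - - \frac{1405}{382327} = - \frac{44171}{41143} + \frac{1405}{382327} = - \frac{16829960002}{15730079761}$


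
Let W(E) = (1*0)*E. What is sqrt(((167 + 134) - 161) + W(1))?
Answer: 2*sqrt(35) ≈ 11.832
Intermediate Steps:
W(E) = 0 (W(E) = 0*E = 0)
sqrt(((167 + 134) - 161) + W(1)) = sqrt(((167 + 134) - 161) + 0) = sqrt((301 - 161) + 0) = sqrt(140 + 0) = sqrt(140) = 2*sqrt(35)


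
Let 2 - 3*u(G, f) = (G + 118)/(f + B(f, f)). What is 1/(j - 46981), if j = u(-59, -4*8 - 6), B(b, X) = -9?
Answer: -47/2208056 ≈ -2.1286e-5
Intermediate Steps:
u(G, f) = 2/3 - (118 + G)/(3*(-9 + f)) (u(G, f) = 2/3 - (G + 118)/(3*(f - 9)) = 2/3 - (118 + G)/(3*(-9 + f)))
j = 51/47 (j = (-136 - 1*(-59) + 2*(-4*8 - 6))/(3*(-9 + (-4*8 - 6))) = (-136 + 59 + 2*(-32 - 6))/(3*(-9 + (-32 - 6))) = (-136 + 59 + 2*(-38))/(3*(-9 - 38)) = (1/3)*(-136 + 59 - 76)/(-47) = (1/3)*(-1/47)*(-153) = 51/47 ≈ 1.0851)
1/(j - 46981) = 1/(51/47 - 46981) = 1/(-2208056/47) = -47/2208056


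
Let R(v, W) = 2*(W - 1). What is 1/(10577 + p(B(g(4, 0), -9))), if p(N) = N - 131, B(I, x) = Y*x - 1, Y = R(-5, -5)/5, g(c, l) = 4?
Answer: 5/52333 ≈ 9.5542e-5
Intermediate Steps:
R(v, W) = -2 + 2*W (R(v, W) = 2*(-1 + W) = -2 + 2*W)
Y = -12/5 (Y = (-2 + 2*(-5))/5 = (-2 - 10)*(1/5) = -12*1/5 = -12/5 ≈ -2.4000)
B(I, x) = -1 - 12*x/5 (B(I, x) = -12*x/5 - 1 = -1 - 12*x/5)
p(N) = -131 + N
1/(10577 + p(B(g(4, 0), -9))) = 1/(10577 + (-131 + (-1 - 12/5*(-9)))) = 1/(10577 + (-131 + (-1 + 108/5))) = 1/(10577 + (-131 + 103/5)) = 1/(10577 - 552/5) = 1/(52333/5) = 5/52333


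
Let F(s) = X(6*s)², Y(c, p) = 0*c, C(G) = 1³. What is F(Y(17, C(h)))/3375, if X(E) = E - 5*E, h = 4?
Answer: 0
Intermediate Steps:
C(G) = 1
Y(c, p) = 0
X(E) = -4*E
F(s) = 576*s² (F(s) = (-24*s)² = 576*s²)
F(Y(17, C(h)))/3375 = (576*0²)/3375 = (576*0)*(1/3375) = 0*(1/3375) = 0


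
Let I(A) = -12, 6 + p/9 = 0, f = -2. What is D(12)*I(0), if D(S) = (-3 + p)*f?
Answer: -1368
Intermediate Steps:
p = -54 (p = -54 + 9*0 = -54 + 0 = -54)
D(S) = 114 (D(S) = (-3 - 54)*(-2) = -57*(-2) = 114)
D(12)*I(0) = 114*(-12) = -1368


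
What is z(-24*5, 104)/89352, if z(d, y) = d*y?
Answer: -520/3723 ≈ -0.13967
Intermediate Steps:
z(-24*5, 104)/89352 = (-24*5*104)/89352 = -120*104*(1/89352) = -12480*1/89352 = -520/3723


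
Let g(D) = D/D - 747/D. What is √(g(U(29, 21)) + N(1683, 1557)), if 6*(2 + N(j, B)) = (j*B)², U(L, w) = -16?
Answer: √18311089669427/4 ≈ 1.0698e+6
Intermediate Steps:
N(j, B) = -2 + B²*j²/6 (N(j, B) = -2 + (j*B)²/6 = -2 + (B*j)²/6 = -2 + (B²*j²)/6 = -2 + B²*j²/6)
g(D) = 1 - 747/D
√(g(U(29, 21)) + N(1683, 1557)) = √((-747 - 16)/(-16) + (-2 + (⅙)*1557²*1683²)) = √(-1/16*(-763) + (-2 + (⅙)*2424249*2832489)) = √(763/16 + (-2 + 2288886208587/2)) = √(763/16 + 2288886208583/2) = √(18311089669427/16) = √18311089669427/4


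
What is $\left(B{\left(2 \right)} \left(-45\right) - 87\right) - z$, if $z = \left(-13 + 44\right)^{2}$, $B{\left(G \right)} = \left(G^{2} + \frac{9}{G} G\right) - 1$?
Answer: $-1588$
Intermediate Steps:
$B{\left(G \right)} = 8 + G^{2}$ ($B{\left(G \right)} = \left(G^{2} + 9\right) - 1 = \left(9 + G^{2}\right) - 1 = 8 + G^{2}$)
$z = 961$ ($z = 31^{2} = 961$)
$\left(B{\left(2 \right)} \left(-45\right) - 87\right) - z = \left(\left(8 + 2^{2}\right) \left(-45\right) - 87\right) - 961 = \left(\left(8 + 4\right) \left(-45\right) - 87\right) - 961 = \left(12 \left(-45\right) - 87\right) - 961 = \left(-540 - 87\right) - 961 = -627 - 961 = -1588$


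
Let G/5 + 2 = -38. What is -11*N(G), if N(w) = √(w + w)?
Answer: -220*I ≈ -220.0*I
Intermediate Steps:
G = -200 (G = -10 + 5*(-38) = -10 - 190 = -200)
N(w) = √2*√w (N(w) = √(2*w) = √2*√w)
-11*N(G) = -11*√2*√(-200) = -11*√2*10*I*√2 = -220*I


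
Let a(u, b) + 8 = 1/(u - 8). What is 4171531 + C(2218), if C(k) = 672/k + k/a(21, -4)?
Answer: 476469529239/114227 ≈ 4.1713e+6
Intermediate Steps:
a(u, b) = -8 + 1/(-8 + u) (a(u, b) = -8 + 1/(u - 8) = -8 + 1/(-8 + u))
C(k) = 672/k - 13*k/103 (C(k) = 672/k + k/(((65 - 8*21)/(-8 + 21))) = 672/k + k/(((65 - 168)/13)) = 672/k + k/(((1/13)*(-103))) = 672/k + k/(-103/13) = 672/k + k*(-13/103) = 672/k - 13*k/103)
4171531 + C(2218) = 4171531 + (672/2218 - 13/103*2218) = 4171531 + (672*(1/2218) - 28834/103) = 4171531 + (336/1109 - 28834/103) = 4171531 - 31942298/114227 = 476469529239/114227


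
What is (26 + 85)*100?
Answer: 11100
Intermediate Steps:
(26 + 85)*100 = 111*100 = 11100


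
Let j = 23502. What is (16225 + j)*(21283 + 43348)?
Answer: 2567595737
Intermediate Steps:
(16225 + j)*(21283 + 43348) = (16225 + 23502)*(21283 + 43348) = 39727*64631 = 2567595737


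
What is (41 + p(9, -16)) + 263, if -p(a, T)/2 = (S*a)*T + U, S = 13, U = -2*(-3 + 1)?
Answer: 4040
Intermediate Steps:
U = 4 (U = -2*(-2) = 4)
p(a, T) = -8 - 26*T*a (p(a, T) = -2*((13*a)*T + 4) = -2*(13*T*a + 4) = -2*(4 + 13*T*a) = -8 - 26*T*a)
(41 + p(9, -16)) + 263 = (41 + (-8 - 26*(-16)*9)) + 263 = (41 + (-8 + 3744)) + 263 = (41 + 3736) + 263 = 3777 + 263 = 4040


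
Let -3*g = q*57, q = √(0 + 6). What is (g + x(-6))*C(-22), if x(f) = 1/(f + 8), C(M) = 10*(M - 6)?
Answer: -140 + 5320*√6 ≈ 12891.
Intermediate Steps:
C(M) = -60 + 10*M (C(M) = 10*(-6 + M) = -60 + 10*M)
q = √6 ≈ 2.4495
x(f) = 1/(8 + f)
g = -19*√6 (g = -√6*57/3 = -19*√6 ≈ -46.540)
(g + x(-6))*C(-22) = (-19*√6 + 1/(8 - 6))*(-60 + 10*(-22)) = (-19*√6 + 1/2)*(-60 - 220) = (-19*√6 + ½)*(-280) = (½ - 19*√6)*(-280) = -140 + 5320*√6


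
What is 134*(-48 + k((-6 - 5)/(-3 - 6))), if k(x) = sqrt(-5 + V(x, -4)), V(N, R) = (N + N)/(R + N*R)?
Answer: -6432 + 67*I*sqrt(2110)/10 ≈ -6432.0 + 307.76*I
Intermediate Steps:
V(N, R) = 2*N/(R + N*R) (V(N, R) = (2*N)/(R + N*R) = 2*N/(R + N*R))
k(x) = sqrt(-5 - x/(2*(1 + x))) (k(x) = sqrt(-5 + 2*x/(-4*(1 + x))) = sqrt(-5 + 2*x*(-1/4)/(1 + x)) = sqrt(-5 - x/(2*(1 + x))))
134*(-48 + k((-6 - 5)/(-3 - 6))) = 134*(-48 + sqrt(2)*sqrt((-10 - 11*(-6 - 5)/(-3 - 6))/(1 + (-6 - 5)/(-3 - 6)))/2) = 134*(-48 + sqrt(2)*sqrt((-10 - (-121)/(-9))/(1 - 11/(-9)))/2) = 134*(-48 + sqrt(2)*sqrt((-10 - (-121)*(-1)/9)/(1 - 11*(-1/9)))/2) = 134*(-48 + sqrt(2)*sqrt((-10 - 11*11/9)/(1 + 11/9))/2) = 134*(-48 + sqrt(2)*sqrt((-10 - 121/9)/(20/9))/2) = 134*(-48 + sqrt(2)*sqrt((9/20)*(-211/9))/2) = 134*(-48 + sqrt(2)*sqrt(-211/20)/2) = 134*(-48 + sqrt(2)*(I*sqrt(1055)/10)/2) = 134*(-48 + I*sqrt(2110)/20) = -6432 + 67*I*sqrt(2110)/10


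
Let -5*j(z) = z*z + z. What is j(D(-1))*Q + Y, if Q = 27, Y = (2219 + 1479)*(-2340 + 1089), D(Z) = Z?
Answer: -4626198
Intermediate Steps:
Y = -4626198 (Y = 3698*(-1251) = -4626198)
j(z) = -z/5 - z**2/5 (j(z) = -(z*z + z)/5 = -(z**2 + z)/5 = -(z + z**2)/5 = -z/5 - z**2/5)
j(D(-1))*Q + Y = -1/5*(-1)*(1 - 1)*27 - 4626198 = -1/5*(-1)*0*27 - 4626198 = 0*27 - 4626198 = 0 - 4626198 = -4626198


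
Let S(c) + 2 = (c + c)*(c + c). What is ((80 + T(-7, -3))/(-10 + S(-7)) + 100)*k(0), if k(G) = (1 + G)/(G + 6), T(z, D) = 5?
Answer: 18485/1104 ≈ 16.744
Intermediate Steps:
S(c) = -2 + 4*c² (S(c) = -2 + (c + c)*(c + c) = -2 + (2*c)*(2*c) = -2 + 4*c²)
k(G) = (1 + G)/(6 + G)
((80 + T(-7, -3))/(-10 + S(-7)) + 100)*k(0) = ((80 + 5)/(-10 + (-2 + 4*(-7)²)) + 100)*((1 + 0)/(6 + 0)) = (85/(-10 + (-2 + 4*49)) + 100)*(1/6) = (85/(-10 + (-2 + 196)) + 100)*((⅙)*1) = (85/(-10 + 194) + 100)*(⅙) = (85/184 + 100)*(⅙) = (18485/184)*(⅙) = 18485/1104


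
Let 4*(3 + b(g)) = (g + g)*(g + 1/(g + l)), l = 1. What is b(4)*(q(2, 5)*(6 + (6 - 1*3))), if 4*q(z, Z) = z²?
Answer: 243/5 ≈ 48.600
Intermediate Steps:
q(z, Z) = z²/4
b(g) = -3 + g*(g + 1/(1 + g))/2 (b(g) = -3 + ((g + g)*(g + 1/(g + 1)))/4 = -3 + ((2*g)*(g + 1/(1 + g)))/4 = -3 + (2*g*(g + 1/(1 + g)))/4 = -3 + g*(g + 1/(1 + g))/2)
b(4)*(q(2, 5)*(6 + (6 - 1*3))) = ((-6 + 4² + 4³ - 5*4)/(2*(1 + 4)))*(((¼)*2²)*(6 + (6 - 1*3))) = ((½)*(-6 + 16 + 64 - 20)/5)*(((¼)*4)*(6 + (6 - 3))) = ((½)*(⅕)*54)*(1*(6 + 3)) = 27*(1*9)/5 = (27/5)*9 = 243/5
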